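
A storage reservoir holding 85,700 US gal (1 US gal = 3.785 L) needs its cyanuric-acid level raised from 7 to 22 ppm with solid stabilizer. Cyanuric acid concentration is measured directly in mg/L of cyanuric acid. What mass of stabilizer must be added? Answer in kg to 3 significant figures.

4.87 kg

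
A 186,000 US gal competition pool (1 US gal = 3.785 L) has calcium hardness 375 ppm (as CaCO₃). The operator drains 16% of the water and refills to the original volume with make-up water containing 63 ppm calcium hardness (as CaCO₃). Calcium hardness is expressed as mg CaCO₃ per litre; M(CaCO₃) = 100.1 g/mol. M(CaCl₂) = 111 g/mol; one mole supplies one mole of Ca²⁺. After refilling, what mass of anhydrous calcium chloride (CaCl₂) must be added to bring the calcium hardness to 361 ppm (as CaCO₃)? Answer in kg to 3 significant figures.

28.0 kg

Volume: 186,000 US gal × 3.785 L/gal = 704,010 L.
After draining 16% and refilling: 375 × 0.84 + 63 × 0.16 = 325.08 ppm.
Deficit to target: 361 − 325.08 = 35.92 mg/L.
As CaCO₃: 35.92 mg/L × 704,010 L = 25,290 g; ÷ 100.1 = 252.6 mol Ca²⁺.
Mass: 252.6 × 111 = 28,040 g.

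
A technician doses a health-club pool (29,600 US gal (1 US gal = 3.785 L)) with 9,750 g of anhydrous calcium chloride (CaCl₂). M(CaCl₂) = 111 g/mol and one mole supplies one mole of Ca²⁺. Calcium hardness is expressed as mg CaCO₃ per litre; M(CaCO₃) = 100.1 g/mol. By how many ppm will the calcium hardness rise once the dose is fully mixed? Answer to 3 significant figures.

78.5 ppm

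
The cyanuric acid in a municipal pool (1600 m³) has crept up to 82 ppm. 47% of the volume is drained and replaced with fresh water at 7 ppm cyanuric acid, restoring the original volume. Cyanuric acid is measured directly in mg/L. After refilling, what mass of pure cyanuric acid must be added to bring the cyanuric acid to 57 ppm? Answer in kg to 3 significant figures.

16.4 kg

Volume: 1600 m³ = 1,600,000 L.
After draining 47% and refilling: 82 × 0.53 + 7 × 0.47 = 46.75 ppm.
Deficit to target: 57 − 46.75 = 10.25 mg/L.
Mass: 10.25 mg/L × 1,600,000 L = 16,400 g cyanuric acid.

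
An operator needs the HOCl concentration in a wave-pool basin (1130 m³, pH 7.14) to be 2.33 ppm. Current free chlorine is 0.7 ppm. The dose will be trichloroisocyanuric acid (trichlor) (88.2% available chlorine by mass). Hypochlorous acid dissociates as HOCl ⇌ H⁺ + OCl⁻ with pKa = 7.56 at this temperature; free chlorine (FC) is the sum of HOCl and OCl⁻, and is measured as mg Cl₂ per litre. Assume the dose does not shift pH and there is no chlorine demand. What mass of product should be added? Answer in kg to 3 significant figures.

Volume: 1130 m³ = 1,130,000 L.
[OCl⁻]/[HOCl] = 10^(pH − pKa) = 10^(7.14 − 7.56) = 0.3802; fraction as HOCl = 1/(1 + 0.3802) = 0.7245.
Free chlorine required for 2.33 ppm HOCl: 2.33 / 0.7245 = 3.216 ppm.
FC to add: 3.216 − 0.7 = 2.516 mg/L as Cl₂.
Cl₂ equivalent: 2.516 mg/L × 1,130,000 L = 2843 g.
Product at 88.2% available Cl: 2843 / 0.882 = 3223 g.

3.22 kg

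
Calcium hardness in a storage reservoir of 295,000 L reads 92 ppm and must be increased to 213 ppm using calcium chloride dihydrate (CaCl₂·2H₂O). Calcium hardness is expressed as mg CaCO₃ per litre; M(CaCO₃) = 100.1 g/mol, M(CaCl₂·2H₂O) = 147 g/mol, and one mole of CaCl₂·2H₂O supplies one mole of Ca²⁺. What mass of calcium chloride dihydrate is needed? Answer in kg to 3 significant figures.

Hardness to add: (213 − 92) = 121 mg/L as CaCO₃ × 295,000 L = 35,700 g as CaCO₃.
Moles of Ca²⁺ (1 mol Ca²⁺ ≡ 1 mol CaCO₃): 35,700 / 100.1 g/mol = 356.6 mol.
Mass of CaCl₂·2H₂O: 356.6 × 147 = 52,420 g.

52.4 kg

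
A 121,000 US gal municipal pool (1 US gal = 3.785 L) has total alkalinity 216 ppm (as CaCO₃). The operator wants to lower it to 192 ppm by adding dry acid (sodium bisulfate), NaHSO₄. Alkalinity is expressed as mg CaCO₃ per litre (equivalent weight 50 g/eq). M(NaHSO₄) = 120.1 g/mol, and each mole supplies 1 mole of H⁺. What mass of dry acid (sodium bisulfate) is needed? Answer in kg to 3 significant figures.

26.4 kg

Volume: 121,000 US gal × 3.785 L/gal = 457,985 L.
Alkalinity to neutralize: (216 − 192) = 24 mg/L as CaCO₃ × 457,985 L = 10,990 g as CaCO₃.
Equivalents of H⁺ required: 10,990 ÷ 50 g/eq = 219.8 eq = 219.8 mol NaHSO₄.
Mass of NaHSO₄: 219.8 × 120.1 = 26,400 g.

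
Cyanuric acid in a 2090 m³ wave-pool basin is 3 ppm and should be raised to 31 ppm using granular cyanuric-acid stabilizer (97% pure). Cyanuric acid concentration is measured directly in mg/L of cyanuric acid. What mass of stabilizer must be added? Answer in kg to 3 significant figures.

Volume: 2090 m³ = 2,090,000 L.
CYA to add: (31 − 3) = 28 mg/L × 2,090,000 L = 58,520 g cyanuric acid.
At 97% purity: 58,520 / 0.97 = 60,330 g product.

60.3 kg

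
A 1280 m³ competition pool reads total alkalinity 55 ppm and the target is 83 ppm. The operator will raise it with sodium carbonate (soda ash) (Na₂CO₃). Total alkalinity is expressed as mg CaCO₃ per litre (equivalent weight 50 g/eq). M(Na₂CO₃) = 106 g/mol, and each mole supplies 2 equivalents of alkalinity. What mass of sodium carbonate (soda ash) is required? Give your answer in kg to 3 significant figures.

38.0 kg

Volume: 1280 m³ = 1,280,000 L.
Alkalinity to add: (83 − 55) = 28 mg/L as CaCO₃ × 1,280,000 L = 35,840 g as CaCO₃.
Equivalents: 35,840 g ÷ 50 g/eq = 716.8 eq.
Each mole of Na₂CO₃ supplies 2 eq, so 716.8 / 2 = 358.4 mol.
Mass: 358.4 mol × 106 g/mol = 37,990 g.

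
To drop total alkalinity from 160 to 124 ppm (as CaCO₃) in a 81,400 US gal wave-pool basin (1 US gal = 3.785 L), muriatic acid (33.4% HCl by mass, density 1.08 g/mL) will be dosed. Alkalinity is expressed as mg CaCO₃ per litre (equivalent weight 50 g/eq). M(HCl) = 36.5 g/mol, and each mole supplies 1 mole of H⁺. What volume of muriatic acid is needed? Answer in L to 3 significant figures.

Volume: 81,400 US gal × 3.785 L/gal = 308,099 L.
Alkalinity to neutralize: (160 − 124) = 36 mg/L as CaCO₃ × 308,099 L = 11,090 g as CaCO₃.
Equivalents of H⁺ required: 11,090 ÷ 50 g/eq = 221.8 eq = 221.8 mol HCl.
Mass of HCl: 221.8 × 36.5 = 8097 g.
Mass of 33.4% solution: 8097 / 0.334 = 24,240 g.
Volume: 24,240 g ÷ 1.08 g/mL = 22,450 mL.

22.4 L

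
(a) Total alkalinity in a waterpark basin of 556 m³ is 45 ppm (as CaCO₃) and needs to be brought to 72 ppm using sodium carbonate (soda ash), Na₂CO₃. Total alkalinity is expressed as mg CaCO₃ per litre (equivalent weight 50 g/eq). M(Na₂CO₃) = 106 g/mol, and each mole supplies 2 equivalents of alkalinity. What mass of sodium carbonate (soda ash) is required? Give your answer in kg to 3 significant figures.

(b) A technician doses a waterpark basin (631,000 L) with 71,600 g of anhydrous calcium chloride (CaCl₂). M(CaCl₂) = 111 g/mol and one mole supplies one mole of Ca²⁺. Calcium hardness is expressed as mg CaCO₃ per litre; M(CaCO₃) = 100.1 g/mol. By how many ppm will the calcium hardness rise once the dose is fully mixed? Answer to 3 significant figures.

(a) Volume: 556 m³ = 556,000 L.
(a) Alkalinity to add: (72 − 45) = 27 mg/L as CaCO₃ × 556,000 L = 15,010 g as CaCO₃.
(a) Equivalents: 15,010 g ÷ 50 g/eq = 300.2 eq.
(a) Each mole of Na₂CO₃ supplies 2 eq, so 300.2 / 2 = 150.1 mol.
(a) Mass: 150.1 mol × 106 g/mol = 15,910 g.

(b) Moles of Ca²⁺: 71,600 g ÷ 111 g/mol = 645 mol.
(b) As CaCO₃: 645 mol × 100.1 g/mol = 64,570 g.
(b) Rise: 64,570 g / 631,000 L × 1000 = 102.3 mg/L.

(a) 15.9 kg; (b) 102 ppm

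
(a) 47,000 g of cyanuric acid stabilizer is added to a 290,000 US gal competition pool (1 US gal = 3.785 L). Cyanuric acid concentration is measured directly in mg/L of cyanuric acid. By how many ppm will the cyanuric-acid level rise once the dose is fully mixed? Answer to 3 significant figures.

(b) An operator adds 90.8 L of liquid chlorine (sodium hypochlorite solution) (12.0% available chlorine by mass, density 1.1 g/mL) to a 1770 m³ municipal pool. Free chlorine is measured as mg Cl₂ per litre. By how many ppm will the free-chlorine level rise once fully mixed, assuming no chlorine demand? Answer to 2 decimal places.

(a) 42.8 ppm; (b) 6.77 ppm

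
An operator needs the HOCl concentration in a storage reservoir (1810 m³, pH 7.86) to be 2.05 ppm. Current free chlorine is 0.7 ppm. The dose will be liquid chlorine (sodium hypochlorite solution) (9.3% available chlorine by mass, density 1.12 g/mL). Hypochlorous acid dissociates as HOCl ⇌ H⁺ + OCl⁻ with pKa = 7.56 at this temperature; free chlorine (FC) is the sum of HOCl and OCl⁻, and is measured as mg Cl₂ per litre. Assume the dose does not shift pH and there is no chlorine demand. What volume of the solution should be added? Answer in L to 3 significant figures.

Volume: 1810 m³ = 1,810,000 L.
[OCl⁻]/[HOCl] = 10^(pH − pKa) = 10^(7.86 − 7.56) = 1.995; fraction as HOCl = 1/(1 + 1.995) = 0.3339.
Free chlorine required for 2.05 ppm HOCl: 2.05 / 0.3339 = 6.14 ppm.
FC to add: 6.14 − 0.7 = 5.44 mg/L as Cl₂.
Cl₂ equivalent: 5.44 mg/L × 1,810,000 L = 9847 g.
Product at 9.3% available Cl: 9847 / 0.093 = 105,900 g.
Volume: 105,900 g ÷ 1.12 g/mL = 94,540 mL.

94.5 L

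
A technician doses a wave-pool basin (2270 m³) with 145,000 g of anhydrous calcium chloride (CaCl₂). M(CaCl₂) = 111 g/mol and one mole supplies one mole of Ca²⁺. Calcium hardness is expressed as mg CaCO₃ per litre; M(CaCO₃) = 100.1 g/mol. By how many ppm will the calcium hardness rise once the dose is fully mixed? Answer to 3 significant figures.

57.6 ppm

Volume: 2270 m³ = 2,270,000 L.
Moles of Ca²⁺: 145,000 g ÷ 111 g/mol = 1306 mol.
As CaCO₃: 1306 mol × 100.1 g/mol = 130,800 g.
Rise: 130,800 g / 2,270,000 L × 1000 = 57.6 mg/L.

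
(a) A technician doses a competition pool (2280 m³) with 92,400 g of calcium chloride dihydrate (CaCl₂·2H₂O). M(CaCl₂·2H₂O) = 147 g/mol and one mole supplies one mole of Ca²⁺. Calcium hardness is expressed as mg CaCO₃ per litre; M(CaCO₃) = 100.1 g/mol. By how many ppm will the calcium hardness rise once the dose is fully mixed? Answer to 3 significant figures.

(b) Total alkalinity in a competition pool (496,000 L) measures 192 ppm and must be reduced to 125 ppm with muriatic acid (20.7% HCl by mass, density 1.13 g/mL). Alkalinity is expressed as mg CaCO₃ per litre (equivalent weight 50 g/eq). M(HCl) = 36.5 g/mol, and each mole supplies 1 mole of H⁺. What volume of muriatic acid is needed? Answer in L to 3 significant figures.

(a) 27.6 ppm; (b) 104 L

(a) Volume: 2280 m³ = 2,280,000 L.
(a) Moles of Ca²⁺: 92,400 g ÷ 147 g/mol = 628.6 mol.
(a) As CaCO₃: 628.6 mol × 100.1 g/mol = 62,920 g.
(a) Rise: 62,920 g / 2,280,000 L × 1000 = 27.6 mg/L.

(b) Alkalinity to neutralize: (192 − 125) = 67 mg/L as CaCO₃ × 496,000 L = 33,230 g as CaCO₃.
(b) Equivalents of H⁺ required: 33,230 ÷ 50 g/eq = 664.6 eq = 664.6 mol HCl.
(b) Mass of HCl: 664.6 × 36.5 = 24,260 g.
(b) Mass of 20.7% solution: 24,260 / 0.207 = 117,200 g.
(b) Volume: 117,200 g ÷ 1.13 g/mL = 103,700 mL.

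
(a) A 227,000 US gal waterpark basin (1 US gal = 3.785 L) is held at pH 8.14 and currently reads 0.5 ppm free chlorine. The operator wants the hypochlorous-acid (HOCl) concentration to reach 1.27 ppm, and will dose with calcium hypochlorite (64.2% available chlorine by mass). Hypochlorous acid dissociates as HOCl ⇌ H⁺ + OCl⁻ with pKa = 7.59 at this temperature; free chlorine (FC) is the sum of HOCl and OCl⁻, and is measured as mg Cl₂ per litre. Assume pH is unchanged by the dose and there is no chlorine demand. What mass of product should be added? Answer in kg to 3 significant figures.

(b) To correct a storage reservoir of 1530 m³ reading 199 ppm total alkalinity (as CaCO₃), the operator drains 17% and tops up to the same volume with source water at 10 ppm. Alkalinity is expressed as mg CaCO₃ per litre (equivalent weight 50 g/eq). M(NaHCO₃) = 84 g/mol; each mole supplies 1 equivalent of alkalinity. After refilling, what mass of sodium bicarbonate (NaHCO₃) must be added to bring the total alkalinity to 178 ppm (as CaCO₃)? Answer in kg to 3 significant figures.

(a) Volume: 227,000 US gal × 3.785 L/gal = 859,195 L.
(a) [OCl⁻]/[HOCl] = 10^(pH − pKa) = 10^(8.14 − 7.59) = 3.548; fraction as HOCl = 1/(1 + 3.548) = 0.2199.
(a) Free chlorine required for 1.27 ppm HOCl: 1.27 / 0.2199 = 5.776 ppm.
(a) FC to add: 5.776 − 0.5 = 5.276 mg/L as Cl₂.
(a) Cl₂ equivalent: 5.276 mg/L × 859,195 L = 4533 g.
(a) Product at 64.2% available Cl: 4533 / 0.642 = 7061 g.

(b) Volume: 1530 m³ = 1,530,000 L.
(b) After draining 17% and refilling: 199 × 0.83 + 10 × 0.17 = 166.87 ppm.
(b) Deficit to target: 178 − 166.87 = 11.13 mg/L.
(b) As CaCO₃: 11.13 mg/L × 1,530,000 L = 17,030 g; ÷ 50 g/eq ÷ 1 = 340.6 mol NaHCO₃.
(b) Mass: 340.6 × 84 = 28,610 g.

(a) 7.06 kg; (b) 28.6 kg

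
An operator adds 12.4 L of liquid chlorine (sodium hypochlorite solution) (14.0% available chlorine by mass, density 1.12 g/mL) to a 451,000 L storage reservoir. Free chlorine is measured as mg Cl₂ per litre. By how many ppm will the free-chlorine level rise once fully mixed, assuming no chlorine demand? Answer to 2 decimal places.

4.31 ppm

Mass of solution: 12.4 L × 1000 mL/L × 1.12 g/mL = 13,890 g.
Available chlorine delivered: 13,890 g × 0.14 = 1944 g as Cl₂.
Concentration rise: 1944 g / 451,000 L = 4.311 mg/L = 4.31 ppm.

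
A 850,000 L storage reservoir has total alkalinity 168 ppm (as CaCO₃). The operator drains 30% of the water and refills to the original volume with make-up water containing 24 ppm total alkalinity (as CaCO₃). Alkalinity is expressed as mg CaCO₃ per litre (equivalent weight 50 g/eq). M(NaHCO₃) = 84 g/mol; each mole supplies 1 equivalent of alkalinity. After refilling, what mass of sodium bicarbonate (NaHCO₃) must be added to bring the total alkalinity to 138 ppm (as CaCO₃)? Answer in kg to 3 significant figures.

18.8 kg

After draining 30% and refilling: 168 × 0.70 + 24 × 0.30 = 124.8 ppm.
Deficit to target: 138 − 124.8 = 13.2 mg/L.
As CaCO₃: 13.2 mg/L × 850,000 L = 11,220 g; ÷ 50 g/eq ÷ 1 = 224.4 mol NaHCO₃.
Mass: 224.4 × 84 = 18,850 g.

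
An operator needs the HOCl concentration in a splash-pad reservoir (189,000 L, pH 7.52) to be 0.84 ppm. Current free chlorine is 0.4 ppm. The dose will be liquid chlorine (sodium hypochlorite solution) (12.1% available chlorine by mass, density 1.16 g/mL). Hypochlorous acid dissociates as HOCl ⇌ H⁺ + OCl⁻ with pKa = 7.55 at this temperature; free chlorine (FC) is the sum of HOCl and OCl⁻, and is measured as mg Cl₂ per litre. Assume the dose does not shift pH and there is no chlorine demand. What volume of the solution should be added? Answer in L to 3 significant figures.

[OCl⁻]/[HOCl] = 10^(pH − pKa) = 10^(7.52 − 7.55) = 0.9333; fraction as HOCl = 1/(1 + 0.9333) = 0.5173.
Free chlorine required for 0.84 ppm HOCl: 0.84 / 0.5173 = 1.624 ppm.
FC to add: 1.624 − 0.4 = 1.224 mg/L as Cl₂.
Cl₂ equivalent: 1.224 mg/L × 189,000 L = 231.3 g.
Product at 12.1% available Cl: 231.3 / 0.121 = 1912 g.
Volume: 1912 g ÷ 1.16 g/mL = 1648 mL.

1.65 L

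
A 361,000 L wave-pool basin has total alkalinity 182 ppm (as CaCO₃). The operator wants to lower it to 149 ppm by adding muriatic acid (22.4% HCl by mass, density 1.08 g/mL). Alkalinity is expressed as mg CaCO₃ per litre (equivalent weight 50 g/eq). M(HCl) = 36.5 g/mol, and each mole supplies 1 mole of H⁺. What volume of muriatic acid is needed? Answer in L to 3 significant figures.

Alkalinity to neutralize: (182 − 149) = 33 mg/L as CaCO₃ × 361,000 L = 11,910 g as CaCO₃.
Equivalents of H⁺ required: 11,910 ÷ 50 g/eq = 238.3 eq = 238.3 mol HCl.
Mass of HCl: 238.3 × 36.5 = 8696 g.
Mass of 22.4% solution: 8696 / 0.224 = 38,820 g.
Volume: 38,820 g ÷ 1.08 g/mL = 35,950 mL.

35.9 L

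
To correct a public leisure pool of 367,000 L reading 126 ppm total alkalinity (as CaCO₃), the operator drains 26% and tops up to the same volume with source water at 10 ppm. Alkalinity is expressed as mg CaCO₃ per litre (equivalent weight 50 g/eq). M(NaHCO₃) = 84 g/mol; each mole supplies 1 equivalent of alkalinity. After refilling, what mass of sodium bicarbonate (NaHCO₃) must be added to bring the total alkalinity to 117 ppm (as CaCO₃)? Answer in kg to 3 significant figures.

After draining 26% and refilling: 126 × 0.74 + 10 × 0.26 = 95.84 ppm.
Deficit to target: 117 − 95.84 = 21.16 mg/L.
As CaCO₃: 21.16 mg/L × 367,000 L = 7766 g; ÷ 50 g/eq ÷ 1 = 155.3 mol NaHCO₃.
Mass: 155.3 × 84 = 13,050 g.

13.0 kg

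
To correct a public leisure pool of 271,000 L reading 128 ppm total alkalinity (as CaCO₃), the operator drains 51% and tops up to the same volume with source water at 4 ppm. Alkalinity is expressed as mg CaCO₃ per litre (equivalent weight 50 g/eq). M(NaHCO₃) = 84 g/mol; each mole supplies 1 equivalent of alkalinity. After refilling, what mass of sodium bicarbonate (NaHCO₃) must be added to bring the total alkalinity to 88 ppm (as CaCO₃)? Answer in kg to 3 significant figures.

After draining 51% and refilling: 128 × 0.49 + 4 × 0.51 = 64.76 ppm.
Deficit to target: 88 − 64.76 = 23.24 mg/L.
As CaCO₃: 23.24 mg/L × 271,000 L = 6298 g; ÷ 50 g/eq ÷ 1 = 126 mol NaHCO₃.
Mass: 126 × 84 = 10,580 g.

10.6 kg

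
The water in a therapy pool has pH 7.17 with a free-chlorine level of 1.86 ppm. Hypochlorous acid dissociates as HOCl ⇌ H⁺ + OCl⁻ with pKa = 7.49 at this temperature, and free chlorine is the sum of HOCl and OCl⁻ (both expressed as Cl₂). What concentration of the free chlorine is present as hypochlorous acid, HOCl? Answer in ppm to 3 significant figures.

[OCl⁻]/[HOCl] = 10^(pH − pKa) = 10^(7.17 − 7.49) = 10^-0.32 = 0.4786.
Fraction as HOCl = 1 / (1 + 0.4786) = 0.6763.
HOCl = 0.6763 × 1.86 ppm = 1.258 ppm.

1.26 ppm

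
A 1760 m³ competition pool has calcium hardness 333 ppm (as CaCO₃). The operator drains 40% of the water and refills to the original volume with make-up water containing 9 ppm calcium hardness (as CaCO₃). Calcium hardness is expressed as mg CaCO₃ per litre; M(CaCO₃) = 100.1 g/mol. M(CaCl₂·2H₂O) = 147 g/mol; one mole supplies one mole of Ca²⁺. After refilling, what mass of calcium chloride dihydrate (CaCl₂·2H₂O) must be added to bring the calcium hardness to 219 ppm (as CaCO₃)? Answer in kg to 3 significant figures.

Volume: 1760 m³ = 1,760,000 L.
After draining 40% and refilling: 333 × 0.60 + 9 × 0.40 = 203.4 ppm.
Deficit to target: 219 − 203.4 = 15.6 mg/L.
As CaCO₃: 15.6 mg/L × 1,760,000 L = 27,460 g; ÷ 100.1 = 274.3 mol Ca²⁺.
Mass: 274.3 × 147 = 40,320 g.

40.3 kg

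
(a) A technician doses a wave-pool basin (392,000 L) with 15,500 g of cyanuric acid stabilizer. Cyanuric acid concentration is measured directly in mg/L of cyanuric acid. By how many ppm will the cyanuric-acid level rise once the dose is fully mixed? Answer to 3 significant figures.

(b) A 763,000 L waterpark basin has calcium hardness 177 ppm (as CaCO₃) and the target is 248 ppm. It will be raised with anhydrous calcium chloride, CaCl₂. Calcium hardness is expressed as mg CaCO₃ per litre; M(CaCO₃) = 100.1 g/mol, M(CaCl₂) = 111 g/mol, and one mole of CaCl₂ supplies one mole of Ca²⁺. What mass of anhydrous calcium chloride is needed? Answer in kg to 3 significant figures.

(a) Rise: 15,500 g / 392,000 L × 1000 = 39.54 mg/L.

(b) Hardness to add: (248 − 177) = 71 mg/L as CaCO₃ × 763,000 L = 54,170 g as CaCO₃.
(b) Moles of Ca²⁺ (1 mol Ca²⁺ ≡ 1 mol CaCO₃): 54,170 / 100.1 g/mol = 541.2 mol.
(b) Mass of CaCl₂: 541.2 × 111 = 60,070 g.

(a) 39.5 ppm; (b) 60.1 kg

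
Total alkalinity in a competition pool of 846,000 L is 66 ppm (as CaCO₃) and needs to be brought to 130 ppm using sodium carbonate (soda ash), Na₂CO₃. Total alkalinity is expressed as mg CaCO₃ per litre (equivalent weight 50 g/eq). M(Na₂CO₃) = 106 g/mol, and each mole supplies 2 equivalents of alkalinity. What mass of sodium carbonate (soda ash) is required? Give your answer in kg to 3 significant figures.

57.4 kg

Alkalinity to add: (130 − 66) = 64 mg/L as CaCO₃ × 846,000 L = 54,140 g as CaCO₃.
Equivalents: 54,140 g ÷ 50 g/eq = 1083 eq.
Each mole of Na₂CO₃ supplies 2 eq, so 1083 / 2 = 541.4 mol.
Mass: 541.4 mol × 106 g/mol = 57,390 g.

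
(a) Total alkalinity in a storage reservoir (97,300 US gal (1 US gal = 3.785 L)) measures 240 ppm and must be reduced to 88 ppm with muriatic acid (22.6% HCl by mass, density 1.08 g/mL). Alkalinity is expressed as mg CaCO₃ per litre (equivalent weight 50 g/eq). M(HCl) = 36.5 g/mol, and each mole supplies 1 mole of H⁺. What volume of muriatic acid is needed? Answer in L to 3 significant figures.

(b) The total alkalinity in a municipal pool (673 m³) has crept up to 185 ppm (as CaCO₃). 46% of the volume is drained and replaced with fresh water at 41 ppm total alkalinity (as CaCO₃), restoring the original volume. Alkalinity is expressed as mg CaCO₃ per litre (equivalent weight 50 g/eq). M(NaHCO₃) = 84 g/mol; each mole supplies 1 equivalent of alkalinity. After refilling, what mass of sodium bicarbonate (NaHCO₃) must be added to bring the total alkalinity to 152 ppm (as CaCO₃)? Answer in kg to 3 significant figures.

(a) 167 L; (b) 37.6 kg

(a) Volume: 97,300 US gal × 3.785 L/gal = 368,280 L.
(a) Alkalinity to neutralize: (240 − 88) = 152 mg/L as CaCO₃ × 368,280 L = 55,980 g as CaCO₃.
(a) Equivalents of H⁺ required: 55,980 ÷ 50 g/eq = 1120 eq = 1120 mol HCl.
(a) Mass of HCl: 1120 × 36.5 = 40,860 g.
(a) Mass of 22.6% solution: 40,860 / 0.226 = 180,800 g.
(a) Volume: 180,800 g ÷ 1.08 g/mL = 167,400 mL.

(b) Volume: 673 m³ = 673,000 L.
(b) After draining 46% and refilling: 185 × 0.54 + 41 × 0.46 = 118.76 ppm.
(b) Deficit to target: 152 − 118.76 = 33.24 mg/L.
(b) As CaCO₃: 33.24 mg/L × 673,000 L = 22,370 g; ÷ 50 g/eq ÷ 1 = 447.4 mol NaHCO₃.
(b) Mass: 447.4 × 84 = 37,580 g.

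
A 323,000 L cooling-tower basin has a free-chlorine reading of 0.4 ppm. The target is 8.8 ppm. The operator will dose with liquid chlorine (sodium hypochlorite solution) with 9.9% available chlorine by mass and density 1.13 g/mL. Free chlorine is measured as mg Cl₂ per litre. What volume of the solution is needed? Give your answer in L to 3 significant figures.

24.3 L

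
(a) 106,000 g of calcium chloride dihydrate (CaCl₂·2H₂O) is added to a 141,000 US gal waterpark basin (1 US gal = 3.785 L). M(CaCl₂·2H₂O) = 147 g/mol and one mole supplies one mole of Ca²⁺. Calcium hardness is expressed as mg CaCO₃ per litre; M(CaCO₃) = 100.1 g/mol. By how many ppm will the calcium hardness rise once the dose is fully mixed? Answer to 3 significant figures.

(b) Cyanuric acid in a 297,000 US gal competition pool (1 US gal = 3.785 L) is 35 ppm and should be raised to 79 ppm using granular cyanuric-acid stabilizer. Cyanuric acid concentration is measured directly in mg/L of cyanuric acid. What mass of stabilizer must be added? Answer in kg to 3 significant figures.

(a) 135 ppm; (b) 49.5 kg

(a) Volume: 141,000 US gal × 3.785 L/gal = 533,685 L.
(a) Moles of Ca²⁺: 106,000 g ÷ 147 g/mol = 721.1 mol.
(a) As CaCO₃: 721.1 mol × 100.1 g/mol = 72,180 g.
(a) Rise: 72,180 g / 533,685 L × 1000 = 135.3 mg/L.

(b) Volume: 297,000 US gal × 3.785 L/gal = 1,124,145 L.
(b) CYA to add: (79 − 35) = 44 mg/L × 1,124,145 L = 49,460 g cyanuric acid.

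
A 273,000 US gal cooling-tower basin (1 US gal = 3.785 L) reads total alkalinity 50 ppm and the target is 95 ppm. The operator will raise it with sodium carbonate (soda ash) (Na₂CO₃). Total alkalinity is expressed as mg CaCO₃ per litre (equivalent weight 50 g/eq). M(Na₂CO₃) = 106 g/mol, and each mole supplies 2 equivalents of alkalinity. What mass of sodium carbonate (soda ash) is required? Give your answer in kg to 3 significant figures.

49.3 kg

Volume: 273,000 US gal × 3.785 L/gal = 1,033,305 L.
Alkalinity to add: (95 − 50) = 45 mg/L as CaCO₃ × 1,033,305 L = 46,500 g as CaCO₃.
Equivalents: 46,500 g ÷ 50 g/eq = 930 eq.
Each mole of Na₂CO₃ supplies 2 eq, so 930 / 2 = 465 mol.
Mass: 465 mol × 106 g/mol = 49,290 g.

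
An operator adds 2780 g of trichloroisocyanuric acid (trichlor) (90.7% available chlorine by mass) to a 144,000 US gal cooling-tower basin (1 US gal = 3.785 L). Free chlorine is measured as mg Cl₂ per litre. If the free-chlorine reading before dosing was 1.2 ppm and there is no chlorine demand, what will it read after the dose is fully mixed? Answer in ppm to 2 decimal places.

Volume: 144,000 US gal × 3.785 L/gal = 545,040 L.
Available chlorine delivered: 2780 g × 0.907 = 2521 g as Cl₂.
Concentration rise: 2521 g / 545,040 L = 4.626 mg/L = 4.63 ppm.
Final FC: 1.2 + 4.63 = 5.83 ppm.

5.83 ppm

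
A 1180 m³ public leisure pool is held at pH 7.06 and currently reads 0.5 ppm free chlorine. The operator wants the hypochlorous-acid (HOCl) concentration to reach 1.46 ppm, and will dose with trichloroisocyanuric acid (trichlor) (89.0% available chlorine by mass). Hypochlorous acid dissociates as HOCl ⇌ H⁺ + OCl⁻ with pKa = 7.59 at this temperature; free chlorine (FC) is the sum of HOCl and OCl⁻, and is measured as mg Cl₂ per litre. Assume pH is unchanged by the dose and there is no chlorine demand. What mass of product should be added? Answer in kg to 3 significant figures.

1.84 kg

Volume: 1180 m³ = 1,180,000 L.
[OCl⁻]/[HOCl] = 10^(pH − pKa) = 10^(7.06 − 7.59) = 0.2951; fraction as HOCl = 1/(1 + 0.2951) = 0.7721.
Free chlorine required for 1.46 ppm HOCl: 1.46 / 0.7721 = 1.891 ppm.
FC to add: 1.891 − 0.5 = 1.391 mg/L as Cl₂.
Cl₂ equivalent: 1.391 mg/L × 1,180,000 L = 1641 g.
Product at 89.0% available Cl: 1641 / 0.89 = 1844 g.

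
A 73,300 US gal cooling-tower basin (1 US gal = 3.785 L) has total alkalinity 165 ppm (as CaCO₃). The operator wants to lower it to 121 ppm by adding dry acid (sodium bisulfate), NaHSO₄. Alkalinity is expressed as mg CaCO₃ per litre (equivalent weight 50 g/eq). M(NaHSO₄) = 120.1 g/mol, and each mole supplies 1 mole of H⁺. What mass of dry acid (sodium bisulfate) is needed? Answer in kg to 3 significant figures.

Volume: 73,300 US gal × 3.785 L/gal = 277,440 L.
Alkalinity to neutralize: (165 − 121) = 44 mg/L as CaCO₃ × 277,440 L = 12,210 g as CaCO₃.
Equivalents of H⁺ required: 12,210 ÷ 50 g/eq = 244.1 eq = 244.1 mol NaHSO₄.
Mass of NaHSO₄: 244.1 × 120.1 = 29,320 g.

29.3 kg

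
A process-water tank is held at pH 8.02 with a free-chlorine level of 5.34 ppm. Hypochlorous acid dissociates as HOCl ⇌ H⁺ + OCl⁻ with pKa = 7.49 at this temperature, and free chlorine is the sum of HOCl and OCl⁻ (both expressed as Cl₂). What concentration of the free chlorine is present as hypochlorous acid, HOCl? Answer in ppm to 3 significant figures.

1.22 ppm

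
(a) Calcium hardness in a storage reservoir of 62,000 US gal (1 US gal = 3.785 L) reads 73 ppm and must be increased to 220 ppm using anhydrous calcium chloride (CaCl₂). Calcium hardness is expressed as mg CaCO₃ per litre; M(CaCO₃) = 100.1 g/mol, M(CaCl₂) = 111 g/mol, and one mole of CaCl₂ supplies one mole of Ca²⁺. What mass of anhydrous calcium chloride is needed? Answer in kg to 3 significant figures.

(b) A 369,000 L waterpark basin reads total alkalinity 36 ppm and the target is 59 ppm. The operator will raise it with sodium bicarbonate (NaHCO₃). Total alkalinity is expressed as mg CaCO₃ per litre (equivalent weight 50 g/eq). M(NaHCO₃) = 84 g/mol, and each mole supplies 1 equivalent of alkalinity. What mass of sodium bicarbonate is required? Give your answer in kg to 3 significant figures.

(a) Volume: 62,000 US gal × 3.785 L/gal = 234,670 L.
(a) Hardness to add: (220 − 73) = 147 mg/L as CaCO₃ × 234,670 L = 34,500 g as CaCO₃.
(a) Moles of Ca²⁺ (1 mol Ca²⁺ ≡ 1 mol CaCO₃): 34,500 / 100.1 g/mol = 344.6 mol.
(a) Mass of CaCl₂: 344.6 × 111 = 38,250 g.

(b) Alkalinity to add: (59 − 36) = 23 mg/L as CaCO₃ × 369,000 L = 8487 g as CaCO₃.
(b) Equivalents: 8487 g ÷ 50 g/eq = 169.7 eq.
(b) NaHCO₃ supplies 1 eq per mole → 169.7 mol.
(b) Mass: 169.7 mol × 84 g/mol = 14,260 g.

(a) 38.3 kg; (b) 14.3 kg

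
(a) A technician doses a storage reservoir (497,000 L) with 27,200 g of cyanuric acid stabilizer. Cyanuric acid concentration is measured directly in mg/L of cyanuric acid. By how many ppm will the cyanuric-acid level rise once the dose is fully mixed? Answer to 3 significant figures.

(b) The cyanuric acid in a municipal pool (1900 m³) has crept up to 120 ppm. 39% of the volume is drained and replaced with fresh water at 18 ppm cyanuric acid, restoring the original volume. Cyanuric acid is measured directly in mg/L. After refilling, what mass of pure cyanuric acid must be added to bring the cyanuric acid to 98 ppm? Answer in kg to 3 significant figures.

(a) Rise: 27,200 g / 497,000 L × 1000 = 54.73 mg/L.

(b) Volume: 1900 m³ = 1,900,000 L.
(b) After draining 39% and refilling: 120 × 0.61 + 18 × 0.39 = 80.22 ppm.
(b) Deficit to target: 98 − 80.22 = 17.78 mg/L.
(b) Mass: 17.78 mg/L × 1,900,000 L = 33,780 g cyanuric acid.

(a) 54.7 ppm; (b) 33.8 kg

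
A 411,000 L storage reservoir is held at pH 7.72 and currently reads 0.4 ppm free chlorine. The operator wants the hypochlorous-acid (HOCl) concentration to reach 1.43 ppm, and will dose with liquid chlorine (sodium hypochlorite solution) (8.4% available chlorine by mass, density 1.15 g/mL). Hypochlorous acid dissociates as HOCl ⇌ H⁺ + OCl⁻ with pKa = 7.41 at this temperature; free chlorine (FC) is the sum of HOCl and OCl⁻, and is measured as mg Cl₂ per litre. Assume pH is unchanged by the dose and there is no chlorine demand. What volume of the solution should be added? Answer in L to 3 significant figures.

16.8 L

[OCl⁻]/[HOCl] = 10^(pH − pKa) = 10^(7.72 − 7.41) = 2.042; fraction as HOCl = 1/(1 + 2.042) = 0.3288.
Free chlorine required for 1.43 ppm HOCl: 1.43 / 0.3288 = 4.35 ppm.
FC to add: 4.35 − 0.4 = 3.95 mg/L as Cl₂.
Cl₂ equivalent: 3.95 mg/L × 411,000 L = 1623 g.
Product at 8.4% available Cl: 1623 / 0.084 = 19,330 g.
Volume: 19,330 g ÷ 1.15 g/mL = 16,800 mL.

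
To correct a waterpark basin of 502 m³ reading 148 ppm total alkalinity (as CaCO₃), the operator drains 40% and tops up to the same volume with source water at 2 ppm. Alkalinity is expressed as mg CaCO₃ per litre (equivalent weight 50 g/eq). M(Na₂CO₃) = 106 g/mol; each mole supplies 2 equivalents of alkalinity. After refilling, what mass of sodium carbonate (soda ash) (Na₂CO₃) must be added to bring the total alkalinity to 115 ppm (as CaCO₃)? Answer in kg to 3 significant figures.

13.5 kg

Volume: 502 m³ = 502,000 L.
After draining 40% and refilling: 148 × 0.60 + 2 × 0.40 = 89.6 ppm.
Deficit to target: 115 − 89.6 = 25.4 mg/L.
As CaCO₃: 25.4 mg/L × 502,000 L = 12,750 g; ÷ 50 g/eq ÷ 2 = 127.5 mol Na₂CO₃.
Mass: 127.5 × 106 = 13,520 g.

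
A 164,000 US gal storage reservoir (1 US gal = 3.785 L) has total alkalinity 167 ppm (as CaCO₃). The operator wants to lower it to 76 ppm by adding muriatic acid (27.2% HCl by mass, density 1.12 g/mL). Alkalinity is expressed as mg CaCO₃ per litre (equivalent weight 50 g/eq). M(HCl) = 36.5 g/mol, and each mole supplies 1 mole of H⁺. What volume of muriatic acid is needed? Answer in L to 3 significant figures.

Volume: 164,000 US gal × 3.785 L/gal = 620,740 L.
Alkalinity to neutralize: (167 − 76) = 91 mg/L as CaCO₃ × 620,740 L = 56,490 g as CaCO₃.
Equivalents of H⁺ required: 56,490 ÷ 50 g/eq = 1130 eq = 1130 mol HCl.
Mass of HCl: 1130 × 36.5 = 41,240 g.
Mass of 27.2% solution: 41,240 / 0.272 = 151,600 g.
Volume: 151,600 g ÷ 1.12 g/mL = 135,400 mL.

135 L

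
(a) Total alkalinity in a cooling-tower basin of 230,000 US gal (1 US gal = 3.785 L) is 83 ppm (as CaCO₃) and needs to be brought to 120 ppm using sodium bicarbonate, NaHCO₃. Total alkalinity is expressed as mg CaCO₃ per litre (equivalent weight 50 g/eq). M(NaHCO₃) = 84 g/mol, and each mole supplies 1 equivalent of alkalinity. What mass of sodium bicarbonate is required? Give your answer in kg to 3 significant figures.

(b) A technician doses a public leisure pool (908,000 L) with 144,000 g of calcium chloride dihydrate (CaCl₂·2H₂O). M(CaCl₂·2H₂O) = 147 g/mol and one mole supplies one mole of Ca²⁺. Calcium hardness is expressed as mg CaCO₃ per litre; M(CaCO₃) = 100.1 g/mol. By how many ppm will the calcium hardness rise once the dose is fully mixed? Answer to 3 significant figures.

(a) 54.1 kg; (b) 108 ppm

(a) Volume: 230,000 US gal × 3.785 L/gal = 870,550 L.
(a) Alkalinity to add: (120 − 83) = 37 mg/L as CaCO₃ × 870,550 L = 32,210 g as CaCO₃.
(a) Equivalents: 32,210 g ÷ 50 g/eq = 644.2 eq.
(a) NaHCO₃ supplies 1 eq per mole → 644.2 mol.
(a) Mass: 644.2 mol × 84 g/mol = 54,110 g.

(b) Moles of Ca²⁺: 144,000 g ÷ 147 g/mol = 979.6 mol.
(b) As CaCO₃: 979.6 mol × 100.1 g/mol = 98,060 g.
(b) Rise: 98,060 g / 908,000 L × 1000 = 108 mg/L.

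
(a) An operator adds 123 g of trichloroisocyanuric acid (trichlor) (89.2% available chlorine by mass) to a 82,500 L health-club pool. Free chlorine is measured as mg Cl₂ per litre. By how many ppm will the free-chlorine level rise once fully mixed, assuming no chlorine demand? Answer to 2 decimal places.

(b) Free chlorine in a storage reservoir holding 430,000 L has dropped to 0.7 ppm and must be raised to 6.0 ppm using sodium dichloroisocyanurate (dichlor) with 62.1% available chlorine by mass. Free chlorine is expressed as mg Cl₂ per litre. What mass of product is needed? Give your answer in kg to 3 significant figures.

(a) Available chlorine delivered: 123 g × 0.892 = 109.7 g as Cl₂.
(a) Concentration rise: 109.7 g / 82,500 L = 1.33 mg/L = 1.33 ppm.

(b) Chlorine deficit: 6.0 − 0.7 = 5.3 ppm = 5.3 mg/L as Cl₂.
(b) Cl₂ equivalent needed: 5.3 mg/L × 430,000 L = 2,279,000 mg = 2279 g.
(b) Product at 62.1% available chlorine: 2279 / 0.621 = 3670 g.

(a) 1.33 ppm; (b) 3.67 kg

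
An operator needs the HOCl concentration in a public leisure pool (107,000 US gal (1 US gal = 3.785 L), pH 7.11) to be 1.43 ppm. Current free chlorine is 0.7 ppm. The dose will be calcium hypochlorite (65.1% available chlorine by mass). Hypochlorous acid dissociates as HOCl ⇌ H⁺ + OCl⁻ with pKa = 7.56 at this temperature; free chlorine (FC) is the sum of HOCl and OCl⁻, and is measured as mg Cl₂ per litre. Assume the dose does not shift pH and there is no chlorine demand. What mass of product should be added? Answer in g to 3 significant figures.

770 g

Volume: 107,000 US gal × 3.785 L/gal = 404,995 L.
[OCl⁻]/[HOCl] = 10^(pH − pKa) = 10^(7.11 − 7.56) = 0.3548; fraction as HOCl = 1/(1 + 0.3548) = 0.7381.
Free chlorine required for 1.43 ppm HOCl: 1.43 / 0.7381 = 1.937 ppm.
FC to add: 1.937 − 0.7 = 1.237 mg/L as Cl₂.
Cl₂ equivalent: 1.237 mg/L × 404,995 L = 501.1 g.
Product at 65.1% available Cl: 501.1 / 0.651 = 769.8 g.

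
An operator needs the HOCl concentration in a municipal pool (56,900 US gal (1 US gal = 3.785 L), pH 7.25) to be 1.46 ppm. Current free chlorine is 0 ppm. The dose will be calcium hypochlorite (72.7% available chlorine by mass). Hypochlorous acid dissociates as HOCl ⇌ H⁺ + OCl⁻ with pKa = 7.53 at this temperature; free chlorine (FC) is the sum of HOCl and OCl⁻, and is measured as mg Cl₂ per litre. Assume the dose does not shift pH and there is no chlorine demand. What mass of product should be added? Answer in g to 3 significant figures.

659 g

Volume: 56,900 US gal × 3.785 L/gal = 215,366 L.
[OCl⁻]/[HOCl] = 10^(pH − pKa) = 10^(7.25 − 7.53) = 0.5248; fraction as HOCl = 1/(1 + 0.5248) = 0.6558.
Free chlorine required for 1.46 ppm HOCl: 1.46 / 0.6558 = 2.226 ppm.
FC to add: 2.226 − 0 = 2.226 mg/L as Cl₂.
Cl₂ equivalent: 2.226 mg/L × 215,366 L = 479.5 g.
Product at 72.7% available Cl: 479.5 / 0.727 = 659.5 g.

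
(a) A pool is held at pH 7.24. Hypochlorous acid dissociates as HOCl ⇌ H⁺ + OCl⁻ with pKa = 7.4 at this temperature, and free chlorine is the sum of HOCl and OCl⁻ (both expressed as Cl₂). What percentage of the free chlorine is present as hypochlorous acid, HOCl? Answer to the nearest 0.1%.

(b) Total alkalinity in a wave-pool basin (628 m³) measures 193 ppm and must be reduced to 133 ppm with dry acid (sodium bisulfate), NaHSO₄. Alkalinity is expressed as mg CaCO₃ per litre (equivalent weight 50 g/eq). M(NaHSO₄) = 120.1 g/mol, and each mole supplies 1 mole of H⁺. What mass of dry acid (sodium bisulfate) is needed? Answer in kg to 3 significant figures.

(a) [OCl⁻]/[HOCl] = 10^(pH − pKa) = 10^(7.24 − 7.4) = 10^-0.16 = 0.6918.
(a) Fraction as HOCl = 1 / (1 + 0.6918) = 0.5911.

(b) Volume: 628 m³ = 628,000 L.
(b) Alkalinity to neutralize: (193 − 133) = 60 mg/L as CaCO₃ × 628,000 L = 37,680 g as CaCO₃.
(b) Equivalents of H⁺ required: 37,680 ÷ 50 g/eq = 753.6 eq = 753.6 mol NaHSO₄.
(b) Mass of NaHSO₄: 753.6 × 120.1 = 90,510 g.

(a) 59.1%; (b) 90.5 kg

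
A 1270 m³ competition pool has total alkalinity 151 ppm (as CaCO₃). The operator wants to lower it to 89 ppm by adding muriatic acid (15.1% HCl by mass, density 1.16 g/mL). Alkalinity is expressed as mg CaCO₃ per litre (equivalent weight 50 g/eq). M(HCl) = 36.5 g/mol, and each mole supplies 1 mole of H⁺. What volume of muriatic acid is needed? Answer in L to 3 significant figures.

328 L

Volume: 1270 m³ = 1,270,000 L.
Alkalinity to neutralize: (151 − 89) = 62 mg/L as CaCO₃ × 1,270,000 L = 78,740 g as CaCO₃.
Equivalents of H⁺ required: 78,740 ÷ 50 g/eq = 1575 eq = 1575 mol HCl.
Mass of HCl: 1575 × 36.5 = 57,480 g.
Mass of 15.1% solution: 57,480 / 0.151 = 380,700 g.
Volume: 380,700 g ÷ 1.16 g/mL = 328,200 mL.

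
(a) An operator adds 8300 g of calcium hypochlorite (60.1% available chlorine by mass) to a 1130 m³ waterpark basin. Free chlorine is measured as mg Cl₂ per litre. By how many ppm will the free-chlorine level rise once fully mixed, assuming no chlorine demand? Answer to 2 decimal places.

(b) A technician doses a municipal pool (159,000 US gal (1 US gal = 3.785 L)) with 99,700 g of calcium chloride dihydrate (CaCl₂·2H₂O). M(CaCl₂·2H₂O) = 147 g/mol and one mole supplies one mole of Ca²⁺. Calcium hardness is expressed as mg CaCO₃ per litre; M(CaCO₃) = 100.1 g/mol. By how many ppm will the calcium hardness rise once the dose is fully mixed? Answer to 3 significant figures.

(a) 4.41 ppm; (b) 113 ppm

(a) Volume: 1130 m³ = 1,130,000 L.
(a) Available chlorine delivered: 8300 g × 0.601 = 4988 g as Cl₂.
(a) Concentration rise: 4988 g / 1,130,000 L = 4.414 mg/L = 4.41 ppm.

(b) Volume: 159,000 US gal × 3.785 L/gal = 601,815 L.
(b) Moles of Ca²⁺: 99,700 g ÷ 147 g/mol = 678.2 mol.
(b) As CaCO₃: 678.2 mol × 100.1 g/mol = 67,890 g.
(b) Rise: 67,890 g / 601,815 L × 1000 = 112.8 mg/L.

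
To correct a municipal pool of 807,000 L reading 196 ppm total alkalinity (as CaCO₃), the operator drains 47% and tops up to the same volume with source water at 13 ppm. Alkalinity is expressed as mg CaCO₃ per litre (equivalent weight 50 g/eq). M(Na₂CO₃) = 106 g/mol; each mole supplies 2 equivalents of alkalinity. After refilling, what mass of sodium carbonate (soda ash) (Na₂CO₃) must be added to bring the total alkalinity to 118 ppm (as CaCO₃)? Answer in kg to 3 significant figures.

6.85 kg

After draining 47% and refilling: 196 × 0.53 + 13 × 0.47 = 109.99 ppm.
Deficit to target: 118 − 109.99 = 8.01 mg/L.
As CaCO₃: 8.01 mg/L × 807,000 L = 6464 g; ÷ 50 g/eq ÷ 2 = 64.64 mol Na₂CO₃.
Mass: 64.64 × 106 = 6852 g.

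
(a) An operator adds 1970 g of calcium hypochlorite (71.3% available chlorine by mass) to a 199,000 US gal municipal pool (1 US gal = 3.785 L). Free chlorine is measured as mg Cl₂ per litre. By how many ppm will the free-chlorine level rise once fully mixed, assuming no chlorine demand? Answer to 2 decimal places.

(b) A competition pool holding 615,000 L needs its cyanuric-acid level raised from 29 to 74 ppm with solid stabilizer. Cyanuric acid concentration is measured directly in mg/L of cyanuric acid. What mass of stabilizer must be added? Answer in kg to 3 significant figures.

(a) 1.86 ppm; (b) 27.7 kg

(a) Volume: 199,000 US gal × 3.785 L/gal = 753,215 L.
(a) Available chlorine delivered: 1970 g × 0.713 = 1405 g as Cl₂.
(a) Concentration rise: 1405 g / 753,215 L = 1.865 mg/L = 1.86 ppm.

(b) CYA to add: (74 − 29) = 45 mg/L × 615,000 L = 27,680 g cyanuric acid.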